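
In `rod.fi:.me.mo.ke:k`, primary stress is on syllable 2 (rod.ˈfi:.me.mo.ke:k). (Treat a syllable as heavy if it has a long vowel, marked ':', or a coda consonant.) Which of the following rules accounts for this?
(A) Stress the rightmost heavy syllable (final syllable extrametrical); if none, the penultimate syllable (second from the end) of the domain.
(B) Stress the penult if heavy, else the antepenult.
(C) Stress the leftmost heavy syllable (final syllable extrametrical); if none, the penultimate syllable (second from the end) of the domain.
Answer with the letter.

Rule A → syllable 2 ✓.
Rule B → syllable 3 (observed: 2).
Rule C → syllable 1 (observed: 2).

A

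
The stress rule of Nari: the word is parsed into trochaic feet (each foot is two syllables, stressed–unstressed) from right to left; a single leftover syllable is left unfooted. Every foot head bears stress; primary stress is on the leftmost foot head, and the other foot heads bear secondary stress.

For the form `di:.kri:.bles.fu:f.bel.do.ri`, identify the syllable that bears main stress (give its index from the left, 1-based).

2

Parse right to left into trochaic (ˈσσ) feet: di: (ˈkri:.bles) (ˈfu:f.bel) (ˈdo.ri). Syllable 1 is left unfooted.
Foot heads (stressed positions): 2, 4, 6.
End Rule Leftmost: primary stress on the leftmost head = syllable 2.
Primary stress: syllable 2 → di:.ˈkri:.bles.fu:f.bel.do.ri.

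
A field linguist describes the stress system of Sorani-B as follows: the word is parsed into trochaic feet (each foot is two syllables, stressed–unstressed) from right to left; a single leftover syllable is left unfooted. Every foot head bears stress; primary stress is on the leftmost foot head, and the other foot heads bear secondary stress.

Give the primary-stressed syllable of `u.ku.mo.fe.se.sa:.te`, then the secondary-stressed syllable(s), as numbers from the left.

primary 2, secondary 4, 6

Parse right to left into trochaic (ˈσσ) feet: u (ˈku.mo) (ˈfe.se) (ˈsa:.te). Syllable 1 is left unfooted.
Foot heads (stressed positions): 2, 4, 6.
End Rule Leftmost: primary stress on the leftmost head = syllable 2.
Secondary stress on 4, 6: u.ˈku.mo.ˌfe.se.ˌsa:.te.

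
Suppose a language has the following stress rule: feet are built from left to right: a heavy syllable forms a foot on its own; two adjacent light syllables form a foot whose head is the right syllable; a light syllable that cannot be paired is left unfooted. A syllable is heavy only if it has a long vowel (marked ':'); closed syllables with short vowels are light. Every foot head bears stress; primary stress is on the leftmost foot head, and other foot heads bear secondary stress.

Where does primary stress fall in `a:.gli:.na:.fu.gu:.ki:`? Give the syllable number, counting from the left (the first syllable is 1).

Weights: 1 a: H, 2 gli: H, 3 na: H, 4 fu L, 5 gu: H, 6 ki: H.
Parse left to right (heavy = foot alone; LL = one foot; stranded L unfooted): (ˈa:) (ˈgli:) (ˈna:) fu (ˈgu:) (ˈki:).
Foot heads: 1, 2, 3, 5, 6.
Primary stress on the leftmost head = syllable 1.
Primary stress: syllable 1 → ˈa:.gli:.na:.fu.gu:.ki:.

1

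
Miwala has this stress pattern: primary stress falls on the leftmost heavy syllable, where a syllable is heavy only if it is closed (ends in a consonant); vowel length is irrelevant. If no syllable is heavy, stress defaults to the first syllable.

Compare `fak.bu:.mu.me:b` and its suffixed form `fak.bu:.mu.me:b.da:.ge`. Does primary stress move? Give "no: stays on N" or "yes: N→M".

Base `fak.bu:.mu.me:b` (4 syllables):
  Weights: 1 fak H, 2 bu: L, 3 mu L, 4 me:b H.
  Heavy syllables in the domain: 1, 4. The leftmost is syllable 1 (fak).
  → primary stress on syllable 1.
Suffixed `fak.bu:.mu.me:b.da:.ge` (6 syllables):
  Weights: 1 fak H, 2 bu: L, 3 mu L, 4 me:b H, 5 da: L, 6 ge L.
  Heavy syllables in the domain: 1, 4. The leftmost is syllable 1 (fak).
  → primary stress on syllable 1.

no: stays on 1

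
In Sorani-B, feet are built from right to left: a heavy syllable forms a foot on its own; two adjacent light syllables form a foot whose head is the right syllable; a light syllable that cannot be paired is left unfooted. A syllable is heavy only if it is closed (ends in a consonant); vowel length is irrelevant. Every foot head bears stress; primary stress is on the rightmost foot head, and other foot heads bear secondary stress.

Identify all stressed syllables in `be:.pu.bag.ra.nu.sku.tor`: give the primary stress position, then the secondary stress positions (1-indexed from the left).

primary 7, secondary 2, 3, 6

Weights: 1 be: L, 2 pu L, 3 bag H, 4 ra L, 5 nu L, 6 sku L, 7 tor H.
Parse right to left (heavy = foot alone; LL = one foot; stranded L unfooted): (be:.ˈpu) (ˈbag) ra (nu.ˈsku) (ˈtor).
Foot heads: 2, 3, 6, 7.
Primary stress on the rightmost head = syllable 7.
Secondary stress on 2, 3, 6: be:.ˌpu.ˌbag.ra.nu.ˌsku.ˈtor.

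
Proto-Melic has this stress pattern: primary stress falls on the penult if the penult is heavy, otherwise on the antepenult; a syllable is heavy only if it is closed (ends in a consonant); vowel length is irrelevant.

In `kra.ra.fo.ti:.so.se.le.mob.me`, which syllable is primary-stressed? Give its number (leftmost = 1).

8

Weights: 7 le L, 8 mob H, 9 me L.
The penult (syllable 8, mob) is heavy, so it takes stress.
Primary stress: syllable 8 → kra.ra.fo.ti:.so.se.le.ˈmob.me.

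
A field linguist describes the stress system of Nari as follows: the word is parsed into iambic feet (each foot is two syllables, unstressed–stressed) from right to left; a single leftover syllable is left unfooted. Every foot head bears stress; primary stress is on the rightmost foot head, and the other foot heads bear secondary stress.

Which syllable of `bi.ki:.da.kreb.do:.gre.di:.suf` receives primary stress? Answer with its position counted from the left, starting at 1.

8

Parse right to left into iambic (σˈσ) feet: (bi.ˈki:) (da.ˈkreb) (do:.ˈgre) (di:.ˈsuf).
Foot heads (stressed positions): 2, 4, 6, 8.
End Rule Rightmost: primary stress on the rightmost head = syllable 8.
Primary stress: syllable 8 → bi.ki:.da.kreb.do:.gre.di:.ˈsuf.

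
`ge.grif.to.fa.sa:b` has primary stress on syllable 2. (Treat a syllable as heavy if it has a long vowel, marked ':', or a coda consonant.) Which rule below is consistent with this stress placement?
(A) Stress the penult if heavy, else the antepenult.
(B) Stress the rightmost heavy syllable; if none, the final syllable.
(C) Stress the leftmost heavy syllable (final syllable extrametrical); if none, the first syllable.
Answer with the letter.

Rule A → syllable 3 (observed: 2).
Rule B → syllable 5 (observed: 2).
Rule C → syllable 2 ✓.

C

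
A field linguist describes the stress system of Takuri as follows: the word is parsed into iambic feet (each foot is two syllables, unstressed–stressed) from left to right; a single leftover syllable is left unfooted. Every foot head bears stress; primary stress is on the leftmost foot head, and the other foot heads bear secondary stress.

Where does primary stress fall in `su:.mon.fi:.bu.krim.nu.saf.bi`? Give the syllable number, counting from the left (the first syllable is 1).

2

Parse left to right into iambic (σˈσ) feet: (su:.ˈmon) (fi:.ˈbu) (krim.ˈnu) (saf.ˈbi).
Foot heads (stressed positions): 2, 4, 6, 8.
End Rule Leftmost: primary stress on the leftmost head = syllable 2.
Primary stress: syllable 2 → su:.ˈmon.fi:.bu.krim.nu.saf.bi.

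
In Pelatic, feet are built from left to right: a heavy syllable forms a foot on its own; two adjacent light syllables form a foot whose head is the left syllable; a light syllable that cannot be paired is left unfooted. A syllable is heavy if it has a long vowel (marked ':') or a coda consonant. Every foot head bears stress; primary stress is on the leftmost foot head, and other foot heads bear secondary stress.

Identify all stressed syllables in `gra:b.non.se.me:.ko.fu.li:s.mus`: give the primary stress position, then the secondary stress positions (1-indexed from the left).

primary 1, secondary 2, 4, 5, 7, 8

Weights: 1 gra:b H, 2 non H, 3 se L, 4 me: H, 5 ko L, 6 fu L, 7 li:s H, 8 mus H.
Parse left to right (heavy = foot alone; LL = one foot; stranded L unfooted): (ˈgra:b) (ˈnon) se (ˈme:) (ˈko.fu) (ˈli:s) (ˈmus).
Foot heads: 1, 2, 4, 5, 7, 8.
Primary stress on the leftmost head = syllable 1.
Secondary stress on 2, 4, 5, 7, 8: ˈgra:b.ˌnon.se.ˌme:.ˌko.fu.ˌli:s.ˌmus.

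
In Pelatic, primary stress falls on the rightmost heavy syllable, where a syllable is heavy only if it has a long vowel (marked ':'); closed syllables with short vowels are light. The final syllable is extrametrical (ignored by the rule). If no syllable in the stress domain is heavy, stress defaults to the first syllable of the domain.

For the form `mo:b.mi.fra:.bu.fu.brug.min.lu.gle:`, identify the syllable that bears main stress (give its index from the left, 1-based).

The final syllable (9, gle:) is extrametrical; the stress domain is syllables 1–8.
Weights: 1 mo:b H, 2 mi L, 3 fra: H, 4 bu L, 5 fu L, 6 brug L, 7 min L, 8 lu L.
Heavy syllables in the domain: 1, 3. The rightmost is syllable 3 (fra:).
Primary stress: syllable 3 → mo:b.mi.ˈfra:.bu.fu.brug.min.lu.gle:.

3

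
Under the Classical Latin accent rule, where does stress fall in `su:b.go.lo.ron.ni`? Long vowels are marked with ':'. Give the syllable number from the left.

Classical Latin: stress the penult if heavy (long vowel or closed), else the antepenult.
Weights: 3 lo L, 4 ron H, 5 ni L.
The penult (syllable 4, ron) is heavy, so it takes stress.
Stress on syllable 4: su:b.go.lo.ˈron.ni.

4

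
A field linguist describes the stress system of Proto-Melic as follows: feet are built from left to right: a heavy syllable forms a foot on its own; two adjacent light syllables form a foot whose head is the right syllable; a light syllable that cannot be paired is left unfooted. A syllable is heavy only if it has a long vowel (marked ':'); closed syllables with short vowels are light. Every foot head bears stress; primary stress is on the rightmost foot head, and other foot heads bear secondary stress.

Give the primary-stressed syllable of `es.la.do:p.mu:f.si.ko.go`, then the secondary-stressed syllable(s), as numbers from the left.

primary 6, secondary 2, 3, 4

Weights: 1 es L, 2 la L, 3 do:p H, 4 mu:f H, 5 si L, 6 ko L, 7 go L.
Parse left to right (heavy = foot alone; LL = one foot; stranded L unfooted): (es.ˈla) (ˈdo:p) (ˈmu:f) (si.ˈko) go.
Foot heads: 2, 3, 4, 6.
Primary stress on the rightmost head = syllable 6.
Secondary stress on 2, 3, 4: es.ˌla.ˌdo:p.ˌmu:f.si.ˈko.go.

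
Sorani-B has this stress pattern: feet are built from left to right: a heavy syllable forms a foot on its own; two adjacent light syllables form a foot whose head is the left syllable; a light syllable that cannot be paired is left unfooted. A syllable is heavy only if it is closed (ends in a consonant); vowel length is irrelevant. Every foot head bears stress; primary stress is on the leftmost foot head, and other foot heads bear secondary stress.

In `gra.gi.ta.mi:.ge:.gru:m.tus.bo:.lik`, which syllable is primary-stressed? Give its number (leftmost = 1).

Weights: 1 gra L, 2 gi L, 3 ta L, 4 mi: L, 5 ge: L, 6 gru:m H, 7 tus H, 8 bo: L, 9 lik H.
Parse left to right (heavy = foot alone; LL = one foot; stranded L unfooted): (ˈgra.gi) (ˈta.mi:) ge: (ˈgru:m) (ˈtus) bo: (ˈlik).
Foot heads: 1, 3, 6, 7, 9.
Primary stress on the leftmost head = syllable 1.
Primary stress: syllable 1 → ˈgra.gi.ta.mi:.ge:.gru:m.tus.bo:.lik.

1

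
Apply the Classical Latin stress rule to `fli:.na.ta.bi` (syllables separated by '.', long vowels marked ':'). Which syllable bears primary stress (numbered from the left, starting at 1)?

2

Classical Latin: stress the penult if heavy (long vowel or closed), else the antepenult.
Weights: 2 na L, 3 ta L, 4 bi L.
The penult (syllable 3, ta) is light, so stress falls on the antepenult (syllable 2, na).
Stress on syllable 2: fli:.ˈna.ta.bi.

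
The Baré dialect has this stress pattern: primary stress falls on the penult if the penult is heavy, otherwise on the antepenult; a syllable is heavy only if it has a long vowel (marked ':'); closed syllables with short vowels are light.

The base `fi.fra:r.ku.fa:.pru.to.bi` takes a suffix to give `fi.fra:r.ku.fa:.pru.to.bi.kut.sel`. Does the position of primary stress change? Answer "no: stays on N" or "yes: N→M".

yes: 5→7

Base `fi.fra:r.ku.fa:.pru.to.bi` (7 syllables):
  Weights: 5 pru L, 6 to L, 7 bi L.
  The penult (syllable 6, to) is light, so stress falls on the antepenult (syllable 5, pru).
  → primary stress on syllable 5.
Suffixed `fi.fra:r.ku.fa:.pru.to.bi.kut.sel` (9 syllables):
  Weights: 7 bi L, 8 kut L, 9 sel L.
  The penult (syllable 8, kut) is light, so stress falls on the antepenult (syllable 7, bi).
  → primary stress on syllable 7.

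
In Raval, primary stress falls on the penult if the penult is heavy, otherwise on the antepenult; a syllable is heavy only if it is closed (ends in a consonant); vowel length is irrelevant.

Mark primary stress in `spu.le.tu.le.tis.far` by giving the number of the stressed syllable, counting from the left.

Weights: 4 le L, 5 tis H, 6 far H.
The penult (syllable 5, tis) is heavy, so it takes stress.
Primary stress: syllable 5 → spu.le.tu.le.ˈtis.far.

5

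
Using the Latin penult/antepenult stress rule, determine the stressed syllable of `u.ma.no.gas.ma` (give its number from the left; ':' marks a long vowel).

4

Classical Latin: stress the penult if heavy (long vowel or closed), else the antepenult.
Weights: 3 no L, 4 gas H, 5 ma L.
The penult (syllable 4, gas) is heavy, so it takes stress.
Stress on syllable 4: u.ma.no.ˈgas.ma.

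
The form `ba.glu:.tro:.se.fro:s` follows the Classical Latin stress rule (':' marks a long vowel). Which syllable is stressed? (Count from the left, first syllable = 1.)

3

Classical Latin: stress the penult if heavy (long vowel or closed), else the antepenult.
Weights: 3 tro: H, 4 se L, 5 fro:s H.
The penult (syllable 4, se) is light, so stress falls on the antepenult (syllable 3, tro:).
Stress on syllable 3: ba.glu:.ˈtro:.se.fro:s.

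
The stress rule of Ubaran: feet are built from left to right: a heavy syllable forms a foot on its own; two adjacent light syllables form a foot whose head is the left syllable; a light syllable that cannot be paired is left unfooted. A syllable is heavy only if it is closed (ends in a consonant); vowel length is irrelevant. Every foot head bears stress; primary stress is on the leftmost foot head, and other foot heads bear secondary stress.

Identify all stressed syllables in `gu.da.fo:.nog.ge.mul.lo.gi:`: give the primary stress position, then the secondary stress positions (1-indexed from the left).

Weights: 1 gu L, 2 da L, 3 fo: L, 4 nog H, 5 ge L, 6 mul H, 7 lo L, 8 gi: L.
Parse left to right (heavy = foot alone; LL = one foot; stranded L unfooted): (ˈgu.da) fo: (ˈnog) ge (ˈmul) (ˈlo.gi:).
Foot heads: 1, 4, 6, 7.
Primary stress on the leftmost head = syllable 1.
Secondary stress on 4, 6, 7: ˈgu.da.fo:.ˌnog.ge.ˌmul.ˌlo.gi:.

primary 1, secondary 4, 6, 7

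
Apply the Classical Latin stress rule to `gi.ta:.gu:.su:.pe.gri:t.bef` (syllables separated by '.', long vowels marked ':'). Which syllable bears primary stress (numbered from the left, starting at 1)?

6

Classical Latin: stress the penult if heavy (long vowel or closed), else the antepenult.
Weights: 5 pe L, 6 gri:t H, 7 bef H.
The penult (syllable 6, gri:t) is heavy, so it takes stress.
Stress on syllable 6: gi.ta:.gu:.su:.pe.ˈgri:t.bef.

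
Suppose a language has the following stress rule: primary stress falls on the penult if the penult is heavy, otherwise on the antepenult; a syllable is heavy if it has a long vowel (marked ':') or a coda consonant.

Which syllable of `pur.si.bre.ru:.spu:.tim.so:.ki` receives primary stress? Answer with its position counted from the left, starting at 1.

7

Weights: 6 tim H, 7 so: H, 8 ki L.
The penult (syllable 7, so:) is heavy, so it takes stress.
Primary stress: syllable 7 → pur.si.bre.ru:.spu:.tim.ˈso:.ki.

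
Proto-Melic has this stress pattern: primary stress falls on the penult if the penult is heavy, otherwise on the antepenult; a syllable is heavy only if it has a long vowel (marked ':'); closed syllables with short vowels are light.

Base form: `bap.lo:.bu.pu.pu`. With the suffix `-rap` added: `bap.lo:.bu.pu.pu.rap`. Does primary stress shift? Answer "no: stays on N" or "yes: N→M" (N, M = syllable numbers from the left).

Base `bap.lo:.bu.pu.pu` (5 syllables):
  Weights: 3 bu L, 4 pu L, 5 pu L.
  The penult (syllable 4, pu) is light, so stress falls on the antepenult (syllable 3, bu).
  → primary stress on syllable 3.
Suffixed `bap.lo:.bu.pu.pu.rap` (6 syllables):
  Weights: 4 pu L, 5 pu L, 6 rap L.
  The penult (syllable 5, pu) is light, so stress falls on the antepenult (syllable 4, pu).
  → primary stress on syllable 4.

yes: 3→4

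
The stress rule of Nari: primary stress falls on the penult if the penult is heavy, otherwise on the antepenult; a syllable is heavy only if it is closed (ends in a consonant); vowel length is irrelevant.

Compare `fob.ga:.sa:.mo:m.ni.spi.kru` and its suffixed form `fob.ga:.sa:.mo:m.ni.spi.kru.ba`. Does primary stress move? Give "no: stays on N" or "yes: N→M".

Base `fob.ga:.sa:.mo:m.ni.spi.kru` (7 syllables):
  Weights: 5 ni L, 6 spi L, 7 kru L.
  The penult (syllable 6, spi) is light, so stress falls on the antepenult (syllable 5, ni).
  → primary stress on syllable 5.
Suffixed `fob.ga:.sa:.mo:m.ni.spi.kru.ba` (8 syllables):
  Weights: 6 spi L, 7 kru L, 8 ba L.
  The penult (syllable 7, kru) is light, so stress falls on the antepenult (syllable 6, spi).
  → primary stress on syllable 6.

yes: 5→6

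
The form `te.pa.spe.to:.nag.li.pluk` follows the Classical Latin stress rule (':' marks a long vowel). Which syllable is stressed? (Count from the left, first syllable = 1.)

Classical Latin: stress the penult if heavy (long vowel or closed), else the antepenult.
Weights: 5 nag H, 6 li L, 7 pluk H.
The penult (syllable 6, li) is light, so stress falls on the antepenult (syllable 5, nag).
Stress on syllable 5: te.pa.spe.to:.ˈnag.li.pluk.

5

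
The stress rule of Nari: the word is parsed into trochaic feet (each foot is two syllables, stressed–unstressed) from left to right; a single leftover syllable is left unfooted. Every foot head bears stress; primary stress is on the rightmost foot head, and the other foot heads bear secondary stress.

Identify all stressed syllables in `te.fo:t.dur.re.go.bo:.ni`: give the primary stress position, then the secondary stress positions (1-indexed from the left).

Parse left to right into trochaic (ˈσσ) feet: (ˈte.fo:t) (ˈdur.re) (ˈgo.bo:) ni. Syllable 7 is left unfooted.
Foot heads (stressed positions): 1, 3, 5.
End Rule Rightmost: primary stress on the rightmost head = syllable 5.
Secondary stress on 1, 3: ˌte.fo:t.ˌdur.re.ˈgo.bo:.ni.

primary 5, secondary 1, 3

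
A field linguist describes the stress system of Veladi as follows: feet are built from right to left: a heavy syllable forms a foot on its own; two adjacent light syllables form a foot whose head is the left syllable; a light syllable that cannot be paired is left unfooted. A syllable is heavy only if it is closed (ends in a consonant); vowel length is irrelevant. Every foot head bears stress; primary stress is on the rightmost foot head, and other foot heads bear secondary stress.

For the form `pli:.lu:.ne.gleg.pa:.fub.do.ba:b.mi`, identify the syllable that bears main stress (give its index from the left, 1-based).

8

Weights: 1 pli: L, 2 lu: L, 3 ne L, 4 gleg H, 5 pa: L, 6 fub H, 7 do L, 8 ba:b H, 9 mi L.
Parse right to left (heavy = foot alone; LL = one foot; stranded L unfooted): pli: (ˈlu:.ne) (ˈgleg) pa: (ˈfub) do (ˈba:b) mi.
Foot heads: 2, 4, 6, 8.
Primary stress on the rightmost head = syllable 8.
Primary stress: syllable 8 → pli:.lu:.ne.gleg.pa:.fub.do.ˈba:b.mi.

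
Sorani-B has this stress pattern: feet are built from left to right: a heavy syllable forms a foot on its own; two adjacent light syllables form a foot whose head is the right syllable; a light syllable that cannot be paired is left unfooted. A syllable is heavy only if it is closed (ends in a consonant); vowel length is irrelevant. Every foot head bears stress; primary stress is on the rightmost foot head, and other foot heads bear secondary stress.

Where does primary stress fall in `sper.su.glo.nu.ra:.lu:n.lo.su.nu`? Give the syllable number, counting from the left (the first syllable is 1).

8

Weights: 1 sper H, 2 su L, 3 glo L, 4 nu L, 5 ra: L, 6 lu:n H, 7 lo L, 8 su L, 9 nu L.
Parse left to right (heavy = foot alone; LL = one foot; stranded L unfooted): (ˈsper) (su.ˈglo) (nu.ˈra:) (ˈlu:n) (lo.ˈsu) nu.
Foot heads: 1, 3, 5, 6, 8.
Primary stress on the rightmost head = syllable 8.
Primary stress: syllable 8 → sper.su.glo.nu.ra:.lu:n.lo.ˈsu.nu.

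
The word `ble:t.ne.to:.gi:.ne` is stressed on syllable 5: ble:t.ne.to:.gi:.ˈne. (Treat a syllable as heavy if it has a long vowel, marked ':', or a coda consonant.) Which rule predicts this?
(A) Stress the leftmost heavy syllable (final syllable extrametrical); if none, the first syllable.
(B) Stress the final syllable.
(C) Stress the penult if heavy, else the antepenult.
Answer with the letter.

Rule A → syllable 1 (observed: 5).
Rule B → syllable 5 ✓.
Rule C → syllable 4 (observed: 5).

B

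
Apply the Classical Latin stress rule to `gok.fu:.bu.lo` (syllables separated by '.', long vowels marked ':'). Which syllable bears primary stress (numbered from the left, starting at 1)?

2

Classical Latin: stress the penult if heavy (long vowel or closed), else the antepenult.
Weights: 2 fu: H, 3 bu L, 4 lo L.
The penult (syllable 3, bu) is light, so stress falls on the antepenult (syllable 2, fu:).
Stress on syllable 2: gok.ˈfu:.bu.lo.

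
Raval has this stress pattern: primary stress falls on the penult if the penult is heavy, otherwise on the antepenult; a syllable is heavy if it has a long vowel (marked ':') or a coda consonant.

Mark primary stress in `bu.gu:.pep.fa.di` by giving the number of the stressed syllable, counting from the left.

3

Weights: 3 pep H, 4 fa L, 5 di L.
The penult (syllable 4, fa) is light, so stress falls on the antepenult (syllable 3, pep).
Primary stress: syllable 3 → bu.gu:.ˈpep.fa.di.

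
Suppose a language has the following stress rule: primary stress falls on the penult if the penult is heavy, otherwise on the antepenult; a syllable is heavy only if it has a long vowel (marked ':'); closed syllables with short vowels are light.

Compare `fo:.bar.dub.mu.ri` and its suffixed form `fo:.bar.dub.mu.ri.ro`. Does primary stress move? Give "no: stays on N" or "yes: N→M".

yes: 3→4

Base `fo:.bar.dub.mu.ri` (5 syllables):
  Weights: 3 dub L, 4 mu L, 5 ri L.
  The penult (syllable 4, mu) is light, so stress falls on the antepenult (syllable 3, dub).
  → primary stress on syllable 3.
Suffixed `fo:.bar.dub.mu.ri.ro` (6 syllables):
  Weights: 4 mu L, 5 ri L, 6 ro L.
  The penult (syllable 5, ri) is light, so stress falls on the antepenult (syllable 4, mu).
  → primary stress on syllable 4.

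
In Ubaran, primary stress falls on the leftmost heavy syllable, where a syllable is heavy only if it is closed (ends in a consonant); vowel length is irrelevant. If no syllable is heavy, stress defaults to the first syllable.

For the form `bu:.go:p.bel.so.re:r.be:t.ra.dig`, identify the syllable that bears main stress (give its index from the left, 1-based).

2

Weights: 1 bu: L, 2 go:p H, 3 bel H, 4 so L, 5 re:r H, 6 be:t H, 7 ra L, 8 dig H.
Heavy syllables in the domain: 2, 3, 5, 6, 8. The leftmost is syllable 2 (go:p).
Primary stress: syllable 2 → bu:.ˈgo:p.bel.so.re:r.be:t.ra.dig.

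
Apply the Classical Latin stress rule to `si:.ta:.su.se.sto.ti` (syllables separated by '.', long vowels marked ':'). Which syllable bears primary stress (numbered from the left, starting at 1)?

Classical Latin: stress the penult if heavy (long vowel or closed), else the antepenult.
Weights: 4 se L, 5 sto L, 6 ti L.
The penult (syllable 5, sto) is light, so stress falls on the antepenult (syllable 4, se).
Stress on syllable 4: si:.ta:.su.ˈse.sto.ti.

4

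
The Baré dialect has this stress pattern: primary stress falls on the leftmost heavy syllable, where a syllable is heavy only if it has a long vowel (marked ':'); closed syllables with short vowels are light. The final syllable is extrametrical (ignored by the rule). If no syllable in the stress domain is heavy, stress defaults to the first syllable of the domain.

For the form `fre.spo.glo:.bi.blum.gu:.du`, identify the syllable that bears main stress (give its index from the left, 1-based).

The final syllable (7, du) is extrametrical; the stress domain is syllables 1–6.
Weights: 1 fre L, 2 spo L, 3 glo: H, 4 bi L, 5 blum L, 6 gu: H.
Heavy syllables in the domain: 3, 6. The leftmost is syllable 3 (glo:).
Primary stress: syllable 3 → fre.spo.ˈglo:.bi.blum.gu:.du.

3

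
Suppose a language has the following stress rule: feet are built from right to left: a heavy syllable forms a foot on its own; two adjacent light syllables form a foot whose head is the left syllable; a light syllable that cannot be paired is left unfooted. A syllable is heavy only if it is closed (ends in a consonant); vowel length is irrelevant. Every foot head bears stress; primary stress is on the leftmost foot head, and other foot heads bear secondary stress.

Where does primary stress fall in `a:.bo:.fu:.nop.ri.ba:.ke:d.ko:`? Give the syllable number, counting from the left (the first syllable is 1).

2

Weights: 1 a: L, 2 bo: L, 3 fu: L, 4 nop H, 5 ri L, 6 ba: L, 7 ke:d H, 8 ko: L.
Parse right to left (heavy = foot alone; LL = one foot; stranded L unfooted): a: (ˈbo:.fu:) (ˈnop) (ˈri.ba:) (ˈke:d) ko:.
Foot heads: 2, 4, 5, 7.
Primary stress on the leftmost head = syllable 2.
Primary stress: syllable 2 → a:.ˈbo:.fu:.nop.ri.ba:.ke:d.ko:.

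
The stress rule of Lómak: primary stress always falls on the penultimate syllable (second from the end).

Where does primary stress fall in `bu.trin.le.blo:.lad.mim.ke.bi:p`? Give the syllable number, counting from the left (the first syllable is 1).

7

The word has 8 syllables; the penultimate syllable (second from the end) is syllable 7 (ke).
Primary stress: syllable 7 → bu.trin.le.blo:.lad.mim.ˈke.bi:p.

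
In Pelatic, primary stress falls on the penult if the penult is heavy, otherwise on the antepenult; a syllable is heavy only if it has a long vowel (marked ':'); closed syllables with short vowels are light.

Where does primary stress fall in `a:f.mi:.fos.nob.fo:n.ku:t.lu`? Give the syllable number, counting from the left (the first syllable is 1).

6

Weights: 5 fo:n H, 6 ku:t H, 7 lu L.
The penult (syllable 6, ku:t) is heavy, so it takes stress.
Primary stress: syllable 6 → a:f.mi:.fos.nob.fo:n.ˈku:t.lu.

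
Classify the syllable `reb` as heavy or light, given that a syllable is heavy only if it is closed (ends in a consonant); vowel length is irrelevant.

`reb`: short vowel, closed (coda /b/). Closed (coda /b/) → heavy.

heavy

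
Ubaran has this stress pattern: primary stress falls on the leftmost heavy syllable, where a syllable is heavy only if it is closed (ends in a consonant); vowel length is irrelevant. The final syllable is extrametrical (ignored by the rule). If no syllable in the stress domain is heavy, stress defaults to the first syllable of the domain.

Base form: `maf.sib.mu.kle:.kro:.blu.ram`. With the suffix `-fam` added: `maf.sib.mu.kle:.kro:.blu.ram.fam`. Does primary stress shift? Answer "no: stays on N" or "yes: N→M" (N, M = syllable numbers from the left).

no: stays on 1

Base `maf.sib.mu.kle:.kro:.blu.ram` (7 syllables):
  The final syllable (7, ram) is extrametrical; the stress domain is syllables 1–6.
  Weights: 1 maf H, 2 sib H, 3 mu L, 4 kle: L, 5 kro: L, 6 blu L.
  Heavy syllables in the domain: 1, 2. The leftmost is syllable 1 (maf).
  → primary stress on syllable 1.
Suffixed `maf.sib.mu.kle:.kro:.blu.ram.fam` (8 syllables):
  The final syllable (8, fam) is extrametrical; the stress domain is syllables 1–7.
  Weights: 1 maf H, 2 sib H, 3 mu L, 4 kle: L, 5 kro: L, 6 blu L, 7 ram H.
  Heavy syllables in the domain: 1, 2, 7. The leftmost is syllable 1 (maf).
  → primary stress on syllable 1.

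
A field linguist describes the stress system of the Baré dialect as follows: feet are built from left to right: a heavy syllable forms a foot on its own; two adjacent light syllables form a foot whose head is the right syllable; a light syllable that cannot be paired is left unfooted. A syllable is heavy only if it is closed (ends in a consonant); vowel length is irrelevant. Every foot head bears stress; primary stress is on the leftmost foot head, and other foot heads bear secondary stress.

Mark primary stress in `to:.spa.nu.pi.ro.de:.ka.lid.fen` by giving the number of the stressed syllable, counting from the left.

2

Weights: 1 to: L, 2 spa L, 3 nu L, 4 pi L, 5 ro L, 6 de: L, 7 ka L, 8 lid H, 9 fen H.
Parse left to right (heavy = foot alone; LL = one foot; stranded L unfooted): (to:.ˈspa) (nu.ˈpi) (ro.ˈde:) ka (ˈlid) (ˈfen).
Foot heads: 2, 4, 6, 8, 9.
Primary stress on the leftmost head = syllable 2.
Primary stress: syllable 2 → to:.ˈspa.nu.pi.ro.de:.ka.lid.fen.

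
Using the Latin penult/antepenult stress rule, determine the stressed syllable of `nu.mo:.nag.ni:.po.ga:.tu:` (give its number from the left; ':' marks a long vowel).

Classical Latin: stress the penult if heavy (long vowel or closed), else the antepenult.
Weights: 5 po L, 6 ga: H, 7 tu: H.
The penult (syllable 6, ga:) is heavy, so it takes stress.
Stress on syllable 6: nu.mo:.nag.ni:.po.ˈga:.tu:.

6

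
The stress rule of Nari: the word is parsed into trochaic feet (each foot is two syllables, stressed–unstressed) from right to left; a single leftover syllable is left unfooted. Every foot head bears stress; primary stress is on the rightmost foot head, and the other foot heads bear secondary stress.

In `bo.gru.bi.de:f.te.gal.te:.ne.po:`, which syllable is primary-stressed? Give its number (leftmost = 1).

Parse right to left into trochaic (ˈσσ) feet: bo (ˈgru.bi) (ˈde:f.te) (ˈgal.te:) (ˈne.po:). Syllable 1 is left unfooted.
Foot heads (stressed positions): 2, 4, 6, 8.
End Rule Rightmost: primary stress on the rightmost head = syllable 8.
Primary stress: syllable 8 → bo.gru.bi.de:f.te.gal.te:.ˈne.po:.

8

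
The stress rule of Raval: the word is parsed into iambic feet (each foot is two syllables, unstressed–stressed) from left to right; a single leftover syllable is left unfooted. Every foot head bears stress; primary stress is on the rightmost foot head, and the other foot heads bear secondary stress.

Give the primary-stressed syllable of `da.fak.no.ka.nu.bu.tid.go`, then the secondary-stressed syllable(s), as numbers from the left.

Parse left to right into iambic (σˈσ) feet: (da.ˈfak) (no.ˈka) (nu.ˈbu) (tid.ˈgo).
Foot heads (stressed positions): 2, 4, 6, 8.
End Rule Rightmost: primary stress on the rightmost head = syllable 8.
Secondary stress on 2, 4, 6: da.ˌfak.no.ˌka.nu.ˌbu.tid.ˈgo.

primary 8, secondary 2, 4, 6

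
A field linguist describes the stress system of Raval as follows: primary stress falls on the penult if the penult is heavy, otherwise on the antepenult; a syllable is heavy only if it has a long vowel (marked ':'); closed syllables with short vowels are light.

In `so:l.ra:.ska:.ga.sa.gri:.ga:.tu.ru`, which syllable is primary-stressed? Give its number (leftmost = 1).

Weights: 7 ga: H, 8 tu L, 9 ru L.
The penult (syllable 8, tu) is light, so stress falls on the antepenult (syllable 7, ga:).
Primary stress: syllable 7 → so:l.ra:.ska:.ga.sa.gri:.ˈga:.tu.ru.

7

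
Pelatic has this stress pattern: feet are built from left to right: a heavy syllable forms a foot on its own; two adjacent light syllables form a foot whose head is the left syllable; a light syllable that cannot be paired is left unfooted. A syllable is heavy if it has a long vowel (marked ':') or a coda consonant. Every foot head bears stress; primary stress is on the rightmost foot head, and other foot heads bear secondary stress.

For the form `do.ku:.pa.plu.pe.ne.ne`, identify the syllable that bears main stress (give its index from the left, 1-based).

5

Weights: 1 do L, 2 ku: H, 3 pa L, 4 plu L, 5 pe L, 6 ne L, 7 ne L.
Parse left to right (heavy = foot alone; LL = one foot; stranded L unfooted): do (ˈku:) (ˈpa.plu) (ˈpe.ne) ne.
Foot heads: 2, 3, 5.
Primary stress on the rightmost head = syllable 5.
Primary stress: syllable 5 → do.ku:.pa.plu.ˈpe.ne.ne.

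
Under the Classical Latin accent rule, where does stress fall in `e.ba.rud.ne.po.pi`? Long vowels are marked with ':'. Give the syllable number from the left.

Classical Latin: stress the penult if heavy (long vowel or closed), else the antepenult.
Weights: 4 ne L, 5 po L, 6 pi L.
The penult (syllable 5, po) is light, so stress falls on the antepenult (syllable 4, ne).
Stress on syllable 4: e.ba.rud.ˈne.po.pi.

4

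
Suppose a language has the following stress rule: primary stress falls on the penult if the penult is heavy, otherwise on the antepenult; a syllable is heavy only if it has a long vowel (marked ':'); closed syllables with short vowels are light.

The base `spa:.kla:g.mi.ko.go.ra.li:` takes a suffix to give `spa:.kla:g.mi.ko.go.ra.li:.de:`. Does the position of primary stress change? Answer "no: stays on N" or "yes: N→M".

yes: 5→7

Base `spa:.kla:g.mi.ko.go.ra.li:` (7 syllables):
  Weights: 5 go L, 6 ra L, 7 li: H.
  The penult (syllable 6, ra) is light, so stress falls on the antepenult (syllable 5, go).
  → primary stress on syllable 5.
Suffixed `spa:.kla:g.mi.ko.go.ra.li:.de:` (8 syllables):
  Weights: 6 ra L, 7 li: H, 8 de: H.
  The penult (syllable 7, li:) is heavy, so it takes stress.
  → primary stress on syllable 7.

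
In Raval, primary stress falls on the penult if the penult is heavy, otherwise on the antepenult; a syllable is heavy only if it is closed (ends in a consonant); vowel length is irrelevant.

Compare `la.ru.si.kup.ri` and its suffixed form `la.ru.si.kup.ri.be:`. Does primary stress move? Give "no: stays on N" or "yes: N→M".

no: stays on 4

Base `la.ru.si.kup.ri` (5 syllables):
  Weights: 3 si L, 4 kup H, 5 ri L.
  The penult (syllable 4, kup) is heavy, so it takes stress.
  → primary stress on syllable 4.
Suffixed `la.ru.si.kup.ri.be:` (6 syllables):
  Weights: 4 kup H, 5 ri L, 6 be: L.
  The penult (syllable 5, ri) is light, so stress falls on the antepenult (syllable 4, kup).
  → primary stress on syllable 4.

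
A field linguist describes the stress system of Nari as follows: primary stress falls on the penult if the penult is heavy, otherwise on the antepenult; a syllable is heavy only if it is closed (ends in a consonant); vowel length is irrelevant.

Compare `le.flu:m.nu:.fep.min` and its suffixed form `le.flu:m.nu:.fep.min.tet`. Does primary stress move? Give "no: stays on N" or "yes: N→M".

yes: 4→5

Base `le.flu:m.nu:.fep.min` (5 syllables):
  Weights: 3 nu: L, 4 fep H, 5 min H.
  The penult (syllable 4, fep) is heavy, so it takes stress.
  → primary stress on syllable 4.
Suffixed `le.flu:m.nu:.fep.min.tet` (6 syllables):
  Weights: 4 fep H, 5 min H, 6 tet H.
  The penult (syllable 5, min) is heavy, so it takes stress.
  → primary stress on syllable 5.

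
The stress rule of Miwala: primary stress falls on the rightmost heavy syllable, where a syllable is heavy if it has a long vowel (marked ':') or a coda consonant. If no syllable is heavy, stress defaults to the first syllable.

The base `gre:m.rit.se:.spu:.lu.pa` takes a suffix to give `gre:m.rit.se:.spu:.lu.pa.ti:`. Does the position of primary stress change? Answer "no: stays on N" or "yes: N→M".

yes: 4→7

Base `gre:m.rit.se:.spu:.lu.pa` (6 syllables):
  Weights: 1 gre:m H, 2 rit H, 3 se: H, 4 spu: H, 5 lu L, 6 pa L.
  Heavy syllables in the domain: 1, 2, 3, 4. The rightmost is syllable 4 (spu:).
  → primary stress on syllable 4.
Suffixed `gre:m.rit.se:.spu:.lu.pa.ti:` (7 syllables):
  Weights: 1 gre:m H, 2 rit H, 3 se: H, 4 spu: H, 5 lu L, 6 pa L, 7 ti: H.
  Heavy syllables in the domain: 1, 2, 3, 4, 7. The rightmost is syllable 7 (ti:).
  → primary stress on syllable 7.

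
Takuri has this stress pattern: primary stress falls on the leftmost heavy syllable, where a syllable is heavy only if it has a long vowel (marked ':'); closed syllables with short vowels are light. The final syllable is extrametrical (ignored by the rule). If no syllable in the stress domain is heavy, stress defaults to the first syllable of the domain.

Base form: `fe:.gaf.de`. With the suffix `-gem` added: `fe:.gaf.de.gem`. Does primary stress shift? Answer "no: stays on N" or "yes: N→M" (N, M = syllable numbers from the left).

Base `fe:.gaf.de` (3 syllables):
  The final syllable (3, de) is extrametrical; the stress domain is syllables 1–2.
  Weights: 1 fe: H, 2 gaf L.
  Heavy syllables in the domain: 1. The leftmost is syllable 1 (fe:).
  → primary stress on syllable 1.
Suffixed `fe:.gaf.de.gem` (4 syllables):
  The final syllable (4, gem) is extrametrical; the stress domain is syllables 1–3.
  Weights: 1 fe: H, 2 gaf L, 3 de L.
  Heavy syllables in the domain: 1. The leftmost is syllable 1 (fe:).
  → primary stress on syllable 1.

no: stays on 1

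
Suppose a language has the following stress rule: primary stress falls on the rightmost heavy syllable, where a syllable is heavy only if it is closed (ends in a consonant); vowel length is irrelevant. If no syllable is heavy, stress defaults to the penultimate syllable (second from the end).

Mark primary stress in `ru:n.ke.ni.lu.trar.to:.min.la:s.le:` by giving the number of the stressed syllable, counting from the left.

Weights: 1 ru:n H, 2 ke L, 3 ni L, 4 lu L, 5 trar H, 6 to: L, 7 min H, 8 la:s H, 9 le: L.
Heavy syllables in the domain: 1, 5, 7, 8. The rightmost is syllable 8 (la:s).
Primary stress: syllable 8 → ru:n.ke.ni.lu.trar.to:.min.ˈla:s.le:.

8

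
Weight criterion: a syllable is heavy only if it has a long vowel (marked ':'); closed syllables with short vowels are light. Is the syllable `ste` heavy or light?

`ste`: short vowel, open (no coda). Short vowel → light.

light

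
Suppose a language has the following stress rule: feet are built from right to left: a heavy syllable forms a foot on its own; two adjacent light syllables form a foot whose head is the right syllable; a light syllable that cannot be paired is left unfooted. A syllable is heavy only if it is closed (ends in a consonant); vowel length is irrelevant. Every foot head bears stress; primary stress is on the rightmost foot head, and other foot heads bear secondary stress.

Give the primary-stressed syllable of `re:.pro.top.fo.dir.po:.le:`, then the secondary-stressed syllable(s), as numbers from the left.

primary 7, secondary 2, 3, 5

Weights: 1 re: L, 2 pro L, 3 top H, 4 fo L, 5 dir H, 6 po: L, 7 le: L.
Parse right to left (heavy = foot alone; LL = one foot; stranded L unfooted): (re:.ˈpro) (ˈtop) fo (ˈdir) (po:.ˈle:).
Foot heads: 2, 3, 5, 7.
Primary stress on the rightmost head = syllable 7.
Secondary stress on 2, 3, 5: re:.ˌpro.ˌtop.fo.ˌdir.po:.ˈle:.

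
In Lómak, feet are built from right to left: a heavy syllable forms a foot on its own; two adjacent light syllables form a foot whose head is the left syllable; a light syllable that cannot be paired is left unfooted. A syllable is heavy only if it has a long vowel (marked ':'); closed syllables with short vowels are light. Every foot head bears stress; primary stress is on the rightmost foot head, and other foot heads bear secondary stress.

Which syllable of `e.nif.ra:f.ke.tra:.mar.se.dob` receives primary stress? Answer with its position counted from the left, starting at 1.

Weights: 1 e L, 2 nif L, 3 ra:f H, 4 ke L, 5 tra: H, 6 mar L, 7 se L, 8 dob L.
Parse right to left (heavy = foot alone; LL = one foot; stranded L unfooted): (ˈe.nif) (ˈra:f) ke (ˈtra:) mar (ˈse.dob).
Foot heads: 1, 3, 5, 7.
Primary stress on the rightmost head = syllable 7.
Primary stress: syllable 7 → e.nif.ra:f.ke.tra:.mar.ˈse.dob.

7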